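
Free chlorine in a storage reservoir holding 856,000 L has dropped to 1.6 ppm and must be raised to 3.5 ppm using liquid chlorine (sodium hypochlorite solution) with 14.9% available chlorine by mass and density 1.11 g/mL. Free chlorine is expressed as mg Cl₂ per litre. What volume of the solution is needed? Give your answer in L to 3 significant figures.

Chlorine deficit: 3.5 − 1.6 = 1.9 ppm = 1.9 mg/L as Cl₂.
Cl₂ equivalent needed: 1.9 mg/L × 856,000 L = 1,626,000 mg = 1626 g.
Product at 14.9% available chlorine: 1626 / 0.149 = 10,920 g.
Volume at density 1.11 g/mL: 10,920 g ÷ 1.11 g/mL = 9834 mL.

9.83 L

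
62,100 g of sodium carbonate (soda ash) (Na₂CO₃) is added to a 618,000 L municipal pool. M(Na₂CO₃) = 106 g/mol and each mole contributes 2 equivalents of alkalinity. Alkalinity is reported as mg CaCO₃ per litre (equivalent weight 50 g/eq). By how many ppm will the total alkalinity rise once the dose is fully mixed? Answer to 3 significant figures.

94.8 ppm

Moles of Na₂CO₃: 62,100 g ÷ 106 g/mol = 585.8 mol → 1172 eq of alkalinity.
As CaCO₃: 1172 eq × 50 g/eq = 58,580 g.
Rise: 58,580 g / 618,000 L × 1000 = 94.8 mg/L.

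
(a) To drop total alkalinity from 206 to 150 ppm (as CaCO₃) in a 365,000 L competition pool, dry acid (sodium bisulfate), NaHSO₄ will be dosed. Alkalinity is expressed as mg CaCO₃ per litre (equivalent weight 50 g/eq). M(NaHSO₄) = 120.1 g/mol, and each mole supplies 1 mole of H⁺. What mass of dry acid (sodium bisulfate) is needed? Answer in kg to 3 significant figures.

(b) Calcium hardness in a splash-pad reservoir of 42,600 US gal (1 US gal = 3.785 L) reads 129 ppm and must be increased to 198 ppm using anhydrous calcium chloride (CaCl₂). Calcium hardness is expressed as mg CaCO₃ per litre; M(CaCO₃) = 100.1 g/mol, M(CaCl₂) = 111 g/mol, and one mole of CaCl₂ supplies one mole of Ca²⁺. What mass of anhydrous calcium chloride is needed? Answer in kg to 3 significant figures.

(a) 49.1 kg; (b) 12.3 kg

(a) Alkalinity to neutralize: (206 − 150) = 56 mg/L as CaCO₃ × 365,000 L = 20,440 g as CaCO₃.
(a) Equivalents of H⁺ required: 20,440 ÷ 50 g/eq = 408.8 eq = 408.8 mol NaHSO₄.
(a) Mass of NaHSO₄: 408.8 × 120.1 = 49,100 g.

(b) Volume: 42,600 US gal × 3.785 L/gal = 161,241 L.
(b) Hardness to add: (198 − 129) = 69 mg/L as CaCO₃ × 161,241 L = 11,130 g as CaCO₃.
(b) Moles of Ca²⁺ (1 mol Ca²⁺ ≡ 1 mol CaCO₃): 11,130 / 100.1 g/mol = 111.1 mol.
(b) Mass of CaCl₂: 111.1 × 111 = 12,340 g.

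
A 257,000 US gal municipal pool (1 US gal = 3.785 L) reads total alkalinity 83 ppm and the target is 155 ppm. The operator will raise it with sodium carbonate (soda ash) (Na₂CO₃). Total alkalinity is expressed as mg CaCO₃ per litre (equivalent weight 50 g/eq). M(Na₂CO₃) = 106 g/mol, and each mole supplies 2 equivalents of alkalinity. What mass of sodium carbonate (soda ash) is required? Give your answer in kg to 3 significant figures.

74.2 kg

Volume: 257,000 US gal × 3.785 L/gal = 972,745 L.
Alkalinity to add: (155 − 83) = 72 mg/L as CaCO₃ × 972,745 L = 70,040 g as CaCO₃.
Equivalents: 70,040 g ÷ 50 g/eq = 1401 eq.
Each mole of Na₂CO₃ supplies 2 eq, so 1401 / 2 = 700.4 mol.
Mass: 700.4 mol × 106 g/mol = 74,240 g.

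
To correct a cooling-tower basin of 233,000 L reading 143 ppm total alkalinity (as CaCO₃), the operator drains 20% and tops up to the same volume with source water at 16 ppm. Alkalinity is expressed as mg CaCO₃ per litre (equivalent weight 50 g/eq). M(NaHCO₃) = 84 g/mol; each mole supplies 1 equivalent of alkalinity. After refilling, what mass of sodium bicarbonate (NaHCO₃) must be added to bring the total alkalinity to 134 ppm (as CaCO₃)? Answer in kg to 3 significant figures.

After draining 20% and refilling: 143 × 0.80 + 16 × 0.20 = 117.6 ppm.
Deficit to target: 134 − 117.6 = 16.4 mg/L.
As CaCO₃: 16.4 mg/L × 233,000 L = 3821 g; ÷ 50 g/eq ÷ 1 = 76.42 mol NaHCO₃.
Mass: 76.42 × 84 = 6420 g.

6.42 kg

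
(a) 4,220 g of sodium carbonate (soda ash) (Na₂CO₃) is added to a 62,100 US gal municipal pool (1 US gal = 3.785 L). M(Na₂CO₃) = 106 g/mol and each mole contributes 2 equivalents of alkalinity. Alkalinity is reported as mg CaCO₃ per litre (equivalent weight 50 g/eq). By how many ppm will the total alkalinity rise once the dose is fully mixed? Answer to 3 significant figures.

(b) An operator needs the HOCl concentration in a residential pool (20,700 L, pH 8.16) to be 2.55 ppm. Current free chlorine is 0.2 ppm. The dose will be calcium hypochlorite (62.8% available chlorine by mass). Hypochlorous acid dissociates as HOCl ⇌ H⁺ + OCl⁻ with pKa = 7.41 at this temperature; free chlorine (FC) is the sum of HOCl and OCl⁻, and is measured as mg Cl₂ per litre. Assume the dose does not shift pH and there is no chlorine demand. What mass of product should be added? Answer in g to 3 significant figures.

(a) 16.9 ppm; (b) 550 g

(a) Volume: 62,100 US gal × 3.785 L/gal = 235,048 L.
(a) Moles of Na₂CO₃: 4,220 g ÷ 106 g/mol = 39.81 mol → 79.62 eq of alkalinity.
(a) As CaCO₃: 79.62 eq × 50 g/eq = 3981 g.
(a) Rise: 3981 g / 235,048 L × 1000 = 16.94 mg/L.

(b) [OCl⁻]/[HOCl] = 10^(pH − pKa) = 10^(8.16 − 7.41) = 5.623; fraction as HOCl = 1/(1 + 5.623) = 0.151.
(b) Free chlorine required for 2.55 ppm HOCl: 2.55 / 0.151 = 16.89 ppm.
(b) FC to add: 16.89 − 0.2 = 16.69 mg/L as Cl₂.
(b) Cl₂ equivalent: 16.69 mg/L × 20,700 L = 345.5 g.
(b) Product at 62.8% available Cl: 345.5 / 0.628 = 550.1 g.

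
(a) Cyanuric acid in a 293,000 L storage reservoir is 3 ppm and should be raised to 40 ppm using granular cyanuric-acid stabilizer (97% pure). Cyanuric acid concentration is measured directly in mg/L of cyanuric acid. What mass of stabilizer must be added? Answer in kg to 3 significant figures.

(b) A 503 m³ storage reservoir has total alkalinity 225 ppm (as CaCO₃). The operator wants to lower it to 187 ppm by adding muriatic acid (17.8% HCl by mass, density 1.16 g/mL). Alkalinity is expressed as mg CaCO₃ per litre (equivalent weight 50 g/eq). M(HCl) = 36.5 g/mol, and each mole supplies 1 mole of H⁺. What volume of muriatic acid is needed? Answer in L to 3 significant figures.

(a) CYA to add: (40 − 3) = 37 mg/L × 293,000 L = 10,840 g cyanuric acid.
(a) At 97% purity: 10,840 / 0.97 = 11,180 g product.

(b) Volume: 503 m³ = 503,000 L.
(b) Alkalinity to neutralize: (225 − 187) = 38 mg/L as CaCO₃ × 503,000 L = 19,110 g as CaCO₃.
(b) Equivalents of H⁺ required: 19,110 ÷ 50 g/eq = 382.3 eq = 382.3 mol HCl.
(b) Mass of HCl: 382.3 × 36.5 = 13,950 g.
(b) Mass of 17.8% solution: 13,950 / 0.178 = 78,390 g.
(b) Volume: 78,390 g ÷ 1.16 g/mL = 67,580 mL.

(a) 11.2 kg; (b) 67.6 L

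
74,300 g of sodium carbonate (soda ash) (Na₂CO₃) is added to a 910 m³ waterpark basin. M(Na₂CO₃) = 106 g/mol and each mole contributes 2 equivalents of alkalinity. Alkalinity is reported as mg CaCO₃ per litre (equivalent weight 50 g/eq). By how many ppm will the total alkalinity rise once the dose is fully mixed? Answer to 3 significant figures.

Volume: 910 m³ = 910,000 L.
Moles of Na₂CO₃: 74,300 g ÷ 106 g/mol = 700.9 mol → 1402 eq of alkalinity.
As CaCO₃: 1402 eq × 50 g/eq = 70,090 g.
Rise: 70,090 g / 910,000 L × 1000 = 77.03 mg/L.

77.0 ppm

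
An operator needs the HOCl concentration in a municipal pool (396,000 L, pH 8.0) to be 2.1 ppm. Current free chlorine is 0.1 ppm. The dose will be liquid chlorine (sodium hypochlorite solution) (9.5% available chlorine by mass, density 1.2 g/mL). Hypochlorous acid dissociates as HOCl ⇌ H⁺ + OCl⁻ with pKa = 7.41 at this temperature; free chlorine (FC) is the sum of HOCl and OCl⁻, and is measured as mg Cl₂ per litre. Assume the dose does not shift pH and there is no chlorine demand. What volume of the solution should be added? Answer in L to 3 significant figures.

35.3 L

[OCl⁻]/[HOCl] = 10^(pH − pKa) = 10^(8.0 − 7.41) = 3.89; fraction as HOCl = 1/(1 + 3.89) = 0.2045.
Free chlorine required for 2.1 ppm HOCl: 2.1 / 0.2045 = 10.27 ppm.
FC to add: 10.27 − 0.1 = 10.17 mg/L as Cl₂.
Cl₂ equivalent: 10.17 mg/L × 396,000 L = 4027 g.
Product at 9.5% available Cl: 4027 / 0.095 = 42,390 g.
Volume: 42,390 g ÷ 1.2 g/mL = 35,330 mL.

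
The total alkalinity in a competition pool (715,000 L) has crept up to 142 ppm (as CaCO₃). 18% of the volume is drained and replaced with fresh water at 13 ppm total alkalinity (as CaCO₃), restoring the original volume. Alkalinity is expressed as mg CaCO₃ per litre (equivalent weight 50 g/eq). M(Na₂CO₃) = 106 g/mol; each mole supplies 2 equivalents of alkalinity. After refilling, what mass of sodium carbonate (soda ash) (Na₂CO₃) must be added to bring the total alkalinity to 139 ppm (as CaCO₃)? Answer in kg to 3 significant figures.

15.3 kg

After draining 18% and refilling: 142 × 0.82 + 13 × 0.18 = 118.78 ppm.
Deficit to target: 139 − 118.78 = 20.22 mg/L.
As CaCO₃: 20.22 mg/L × 715,000 L = 14,460 g; ÷ 50 g/eq ÷ 2 = 144.6 mol Na₂CO₃.
Mass: 144.6 × 106 = 15,320 g.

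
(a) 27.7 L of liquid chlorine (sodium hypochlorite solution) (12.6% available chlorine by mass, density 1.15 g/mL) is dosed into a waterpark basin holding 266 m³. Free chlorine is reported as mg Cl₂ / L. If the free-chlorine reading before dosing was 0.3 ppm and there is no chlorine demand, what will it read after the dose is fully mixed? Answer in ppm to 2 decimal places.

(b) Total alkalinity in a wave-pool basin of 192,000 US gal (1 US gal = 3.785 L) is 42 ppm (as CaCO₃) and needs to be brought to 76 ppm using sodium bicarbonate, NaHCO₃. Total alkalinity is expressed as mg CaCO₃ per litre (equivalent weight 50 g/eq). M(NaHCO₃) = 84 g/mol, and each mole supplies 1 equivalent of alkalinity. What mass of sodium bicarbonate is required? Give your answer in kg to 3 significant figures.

(a) 15.39 ppm; (b) 41.5 kg

(a) Volume: 266 m³ = 266,000 L.
(a) Mass of solution: 27.7 L × 1000 mL/L × 1.15 g/mL = 31,850 g.
(a) Available chlorine delivered: 31,850 g × 0.126 = 4014 g as Cl₂.
(a) Concentration rise: 4014 g / 266,000 L = 15.09 mg/L = 15.09 ppm.
(a) Final FC: 0.3 + 15.09 = 15.39 ppm.

(b) Volume: 192,000 US gal × 3.785 L/gal = 726,720 L.
(b) Alkalinity to add: (76 − 42) = 34 mg/L as CaCO₃ × 726,720 L = 24,710 g as CaCO₃.
(b) Equivalents: 24,710 g ÷ 50 g/eq = 494.2 eq.
(b) NaHCO₃ supplies 1 eq per mole → 494.2 mol.
(b) Mass: 494.2 mol × 84 g/mol = 41,510 g.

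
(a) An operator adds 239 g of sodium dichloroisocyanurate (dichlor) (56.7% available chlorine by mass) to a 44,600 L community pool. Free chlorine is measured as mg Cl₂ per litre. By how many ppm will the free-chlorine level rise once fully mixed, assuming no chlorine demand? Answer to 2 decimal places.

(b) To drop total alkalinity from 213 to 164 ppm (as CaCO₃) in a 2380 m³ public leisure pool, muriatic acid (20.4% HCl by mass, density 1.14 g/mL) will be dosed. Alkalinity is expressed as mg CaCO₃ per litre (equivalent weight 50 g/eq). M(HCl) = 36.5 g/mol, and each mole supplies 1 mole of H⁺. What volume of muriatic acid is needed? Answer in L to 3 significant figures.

(a) Available chlorine delivered: 239 g × 0.567 = 135.5 g as Cl₂.
(a) Concentration rise: 135.5 g / 44,600 L = 3.038 mg/L = 3.04 ppm.

(b) Volume: 2380 m³ = 2,380,000 L.
(b) Alkalinity to neutralize: (213 − 164) = 49 mg/L as CaCO₃ × 2,380,000 L = 116,600 g as CaCO₃.
(b) Equivalents of H⁺ required: 116,600 ÷ 50 g/eq = 2332 eq = 2332 mol HCl.
(b) Mass of HCl: 2332 × 36.5 = 85,130 g.
(b) Mass of 20.4% solution: 85,130 / 0.204 = 417,300 g.
(b) Volume: 417,300 g ÷ 1.14 g/mL = 366,100 mL.

(a) 3.04 ppm; (b) 366 L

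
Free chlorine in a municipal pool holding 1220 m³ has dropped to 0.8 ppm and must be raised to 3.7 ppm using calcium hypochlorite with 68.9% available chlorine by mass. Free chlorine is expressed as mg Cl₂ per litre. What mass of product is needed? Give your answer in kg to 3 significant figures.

5.13 kg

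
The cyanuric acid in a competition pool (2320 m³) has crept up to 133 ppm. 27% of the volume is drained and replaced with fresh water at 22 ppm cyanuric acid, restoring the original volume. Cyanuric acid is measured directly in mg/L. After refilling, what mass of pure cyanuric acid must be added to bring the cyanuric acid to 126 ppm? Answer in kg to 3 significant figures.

Volume: 2320 m³ = 2,320,000 L.
After draining 27% and refilling: 133 × 0.73 + 22 × 0.27 = 103.03 ppm.
Deficit to target: 126 − 103.03 = 22.97 mg/L.
Mass: 22.97 mg/L × 2,320,000 L = 53,290 g cyanuric acid.

53.3 kg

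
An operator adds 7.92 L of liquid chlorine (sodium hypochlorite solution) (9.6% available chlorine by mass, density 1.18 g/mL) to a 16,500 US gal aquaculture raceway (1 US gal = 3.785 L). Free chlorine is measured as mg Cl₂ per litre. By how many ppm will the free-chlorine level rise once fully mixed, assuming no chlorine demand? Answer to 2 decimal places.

14.37 ppm

Volume: 16,500 US gal × 3.785 L/gal = 62,452 L.
Mass of solution: 7.92 L × 1000 mL/L × 1.18 g/mL = 9346 g.
Available chlorine delivered: 9346 g × 0.096 = 897.2 g as Cl₂.
Concentration rise: 897.2 g / 62,452 L = 14.37 mg/L = 14.37 ppm.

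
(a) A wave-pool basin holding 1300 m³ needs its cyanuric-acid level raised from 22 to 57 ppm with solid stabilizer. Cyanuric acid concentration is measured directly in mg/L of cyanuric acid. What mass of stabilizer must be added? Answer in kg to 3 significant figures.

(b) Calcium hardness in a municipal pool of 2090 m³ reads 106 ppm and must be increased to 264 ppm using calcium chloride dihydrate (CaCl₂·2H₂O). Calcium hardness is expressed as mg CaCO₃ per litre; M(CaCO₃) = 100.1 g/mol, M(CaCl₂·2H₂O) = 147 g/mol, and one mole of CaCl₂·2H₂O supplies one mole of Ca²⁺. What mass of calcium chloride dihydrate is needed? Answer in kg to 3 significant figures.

(a) Volume: 1300 m³ = 1,300,000 L.
(a) CYA to add: (57 − 22) = 35 mg/L × 1,300,000 L = 45,500 g cyanuric acid.

(b) Volume: 2090 m³ = 2,090,000 L.
(b) Hardness to add: (264 − 106) = 158 mg/L as CaCO₃ × 2,090,000 L = 330,200 g as CaCO₃.
(b) Moles of Ca²⁺ (1 mol Ca²⁺ ≡ 1 mol CaCO₃): 330,200 / 100.1 g/mol = 3299 mol.
(b) Mass of CaCl₂·2H₂O: 3299 × 147 = 484,900 g.

(a) 45.5 kg; (b) 485 kg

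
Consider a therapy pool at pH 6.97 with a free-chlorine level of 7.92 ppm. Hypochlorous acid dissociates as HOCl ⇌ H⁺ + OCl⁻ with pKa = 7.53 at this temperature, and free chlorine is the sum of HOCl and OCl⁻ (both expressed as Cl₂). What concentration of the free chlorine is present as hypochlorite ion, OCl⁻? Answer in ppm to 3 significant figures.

[OCl⁻]/[HOCl] = 10^(pH − pKa) = 10^(6.97 − 7.53) = 10^-0.56 = 0.2754.
Fraction as HOCl = 1 / (1 + 0.2754) = 0.7841.
OCl⁻ = (1 − 0.7841) × 7.92 ppm = 1.71 ppm.

1.71 ppm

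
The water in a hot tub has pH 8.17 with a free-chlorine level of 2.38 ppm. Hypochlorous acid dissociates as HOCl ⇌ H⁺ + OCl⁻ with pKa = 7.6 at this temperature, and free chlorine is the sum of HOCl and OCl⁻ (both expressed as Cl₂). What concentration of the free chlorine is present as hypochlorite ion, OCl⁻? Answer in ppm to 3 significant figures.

[OCl⁻]/[HOCl] = 10^(pH − pKa) = 10^(8.17 − 7.6) = 10^0.57 = 3.715.
Fraction as HOCl = 1 / (1 + 3.715) = 0.2121.
OCl⁻ = (1 − 0.2121) × 2.38 ppm = 1.875 ppm.

1.88 ppm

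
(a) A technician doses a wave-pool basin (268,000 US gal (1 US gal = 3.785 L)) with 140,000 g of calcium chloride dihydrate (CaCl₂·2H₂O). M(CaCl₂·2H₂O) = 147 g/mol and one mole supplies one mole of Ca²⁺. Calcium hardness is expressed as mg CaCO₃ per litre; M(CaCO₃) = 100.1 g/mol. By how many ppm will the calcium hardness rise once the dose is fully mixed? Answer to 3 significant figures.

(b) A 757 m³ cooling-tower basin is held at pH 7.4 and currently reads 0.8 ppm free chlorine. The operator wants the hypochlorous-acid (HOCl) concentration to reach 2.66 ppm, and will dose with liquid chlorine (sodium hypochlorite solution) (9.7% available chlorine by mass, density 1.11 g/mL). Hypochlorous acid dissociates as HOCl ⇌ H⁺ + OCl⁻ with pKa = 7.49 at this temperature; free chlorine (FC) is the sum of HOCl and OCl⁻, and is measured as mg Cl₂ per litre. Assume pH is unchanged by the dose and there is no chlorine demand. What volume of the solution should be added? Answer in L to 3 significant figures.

(a) 94.0 ppm; (b) 28.3 L

(a) Volume: 268,000 US gal × 3.785 L/gal = 1,014,380 L.
(a) Moles of Ca²⁺: 140,000 g ÷ 147 g/mol = 952.4 mol.
(a) As CaCO₃: 952.4 mol × 100.1 g/mol = 95,330 g.
(a) Rise: 95,330 g / 1,014,380 L × 1000 = 93.98 mg/L.

(b) Volume: 757 m³ = 757,000 L.
(b) [OCl⁻]/[HOCl] = 10^(pH − pKa) = 10^(7.4 − 7.49) = 0.8128; fraction as HOCl = 1/(1 + 0.8128) = 0.5516.
(b) Free chlorine required for 2.66 ppm HOCl: 2.66 / 0.5516 = 4.822 ppm.
(b) FC to add: 4.822 − 0.8 = 4.022 mg/L as Cl₂.
(b) Cl₂ equivalent: 4.022 mg/L × 757,000 L = 3045 g.
(b) Product at 9.7% available Cl: 3045 / 0.097 = 31,390 g.
(b) Volume: 31,390 g ÷ 1.11 g/mL = 28,280 mL.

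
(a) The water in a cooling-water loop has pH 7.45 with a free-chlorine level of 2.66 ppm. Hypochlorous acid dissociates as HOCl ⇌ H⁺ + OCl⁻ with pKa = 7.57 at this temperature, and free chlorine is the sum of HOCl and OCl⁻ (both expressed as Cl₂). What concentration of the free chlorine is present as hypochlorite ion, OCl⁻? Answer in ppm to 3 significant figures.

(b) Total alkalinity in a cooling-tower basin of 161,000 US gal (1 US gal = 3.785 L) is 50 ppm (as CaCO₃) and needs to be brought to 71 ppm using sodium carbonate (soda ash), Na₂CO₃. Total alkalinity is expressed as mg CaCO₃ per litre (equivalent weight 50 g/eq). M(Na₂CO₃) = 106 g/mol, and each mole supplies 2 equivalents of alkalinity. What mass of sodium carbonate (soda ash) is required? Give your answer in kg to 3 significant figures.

(a) 1.15 ppm; (b) 13.6 kg

(a) [OCl⁻]/[HOCl] = 10^(pH − pKa) = 10^(7.45 − 7.57) = 10^-0.12 = 0.7586.
(a) Fraction as HOCl = 1 / (1 + 0.7586) = 0.5686.
(a) OCl⁻ = (1 − 0.5686) × 2.66 ppm = 1.147 ppm.

(b) Volume: 161,000 US gal × 3.785 L/gal = 609,385 L.
(b) Alkalinity to add: (71 − 50) = 21 mg/L as CaCO₃ × 609,385 L = 12,800 g as CaCO₃.
(b) Equivalents: 12,800 g ÷ 50 g/eq = 255.9 eq.
(b) Each mole of Na₂CO₃ supplies 2 eq, so 255.9 / 2 = 128 mol.
(b) Mass: 128 mol × 106 g/mol = 13,560 g.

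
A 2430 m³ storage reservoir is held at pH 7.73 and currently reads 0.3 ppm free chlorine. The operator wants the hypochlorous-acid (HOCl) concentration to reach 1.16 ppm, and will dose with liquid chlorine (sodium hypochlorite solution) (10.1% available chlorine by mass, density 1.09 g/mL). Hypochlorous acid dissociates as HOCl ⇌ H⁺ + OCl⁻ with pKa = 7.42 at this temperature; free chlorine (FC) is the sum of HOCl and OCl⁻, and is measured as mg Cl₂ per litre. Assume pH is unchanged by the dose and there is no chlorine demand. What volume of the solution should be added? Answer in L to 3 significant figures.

71.3 L

Volume: 2430 m³ = 2,430,000 L.
[OCl⁻]/[HOCl] = 10^(pH − pKa) = 10^(7.73 − 7.42) = 2.042; fraction as HOCl = 1/(1 + 2.042) = 0.3288.
Free chlorine required for 1.16 ppm HOCl: 1.16 / 0.3288 = 3.528 ppm.
FC to add: 3.528 − 0.3 = 3.228 mg/L as Cl₂.
Cl₂ equivalent: 3.228 mg/L × 2,430,000 L = 7845 g.
Product at 10.1% available Cl: 7845 / 0.101 = 77,670 g.
Volume: 77,670 g ÷ 1.09 g/mL = 71,260 mL.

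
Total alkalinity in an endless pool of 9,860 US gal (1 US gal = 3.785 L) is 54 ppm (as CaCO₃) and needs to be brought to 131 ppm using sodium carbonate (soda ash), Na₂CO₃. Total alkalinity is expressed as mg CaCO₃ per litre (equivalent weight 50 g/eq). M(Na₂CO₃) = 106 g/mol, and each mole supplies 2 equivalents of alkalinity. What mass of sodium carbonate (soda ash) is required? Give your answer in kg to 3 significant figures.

3.05 kg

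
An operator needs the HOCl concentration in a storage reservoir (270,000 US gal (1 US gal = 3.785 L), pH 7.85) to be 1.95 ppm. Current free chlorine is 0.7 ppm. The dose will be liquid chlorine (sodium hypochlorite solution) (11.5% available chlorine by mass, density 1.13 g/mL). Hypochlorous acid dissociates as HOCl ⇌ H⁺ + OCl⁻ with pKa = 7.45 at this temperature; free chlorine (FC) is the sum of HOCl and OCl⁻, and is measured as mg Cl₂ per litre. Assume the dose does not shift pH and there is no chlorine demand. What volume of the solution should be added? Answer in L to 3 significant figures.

48.4 L

Volume: 270,000 US gal × 3.785 L/gal = 1,021,950 L.
[OCl⁻]/[HOCl] = 10^(pH − pKa) = 10^(7.85 − 7.45) = 2.512; fraction as HOCl = 1/(1 + 2.512) = 0.2847.
Free chlorine required for 1.95 ppm HOCl: 1.95 / 0.2847 = 6.848 ppm.
FC to add: 6.848 − 0.7 = 6.148 mg/L as Cl₂.
Cl₂ equivalent: 6.148 mg/L × 1,021,950 L = 6283 g.
Product at 11.5% available Cl: 6283 / 0.115 = 54,640 g.
Volume: 54,640 g ÷ 1.13 g/mL = 48,350 mL.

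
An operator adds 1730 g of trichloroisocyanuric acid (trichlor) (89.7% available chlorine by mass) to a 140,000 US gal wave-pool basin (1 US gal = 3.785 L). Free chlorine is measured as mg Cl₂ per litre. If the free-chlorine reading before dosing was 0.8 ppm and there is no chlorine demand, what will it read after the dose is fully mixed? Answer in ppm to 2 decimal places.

Volume: 140,000 US gal × 3.785 L/gal = 529,900 L.
Available chlorine delivered: 1730 g × 0.897 = 1552 g as Cl₂.
Concentration rise: 1552 g / 529,900 L = 2.928 mg/L = 2.93 ppm.
Final FC: 0.8 + 2.93 = 3.73 ppm.

3.73 ppm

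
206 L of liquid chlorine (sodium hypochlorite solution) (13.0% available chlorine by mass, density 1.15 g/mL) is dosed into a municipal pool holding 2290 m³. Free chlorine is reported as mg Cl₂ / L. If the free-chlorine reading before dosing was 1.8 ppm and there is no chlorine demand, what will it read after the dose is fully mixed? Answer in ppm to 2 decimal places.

15.25 ppm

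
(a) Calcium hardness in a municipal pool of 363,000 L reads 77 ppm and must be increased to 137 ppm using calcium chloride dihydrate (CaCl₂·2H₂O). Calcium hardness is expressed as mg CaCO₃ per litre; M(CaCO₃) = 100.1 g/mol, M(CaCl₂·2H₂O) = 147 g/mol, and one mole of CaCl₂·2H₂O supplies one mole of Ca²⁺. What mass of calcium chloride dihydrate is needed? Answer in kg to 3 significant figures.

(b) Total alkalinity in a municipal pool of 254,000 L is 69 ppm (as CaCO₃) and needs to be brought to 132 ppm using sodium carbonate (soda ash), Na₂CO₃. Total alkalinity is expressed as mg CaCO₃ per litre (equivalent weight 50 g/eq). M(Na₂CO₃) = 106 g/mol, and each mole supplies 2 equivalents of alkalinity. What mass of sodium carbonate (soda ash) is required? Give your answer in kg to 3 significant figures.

(a) 32.0 kg; (b) 17.0 kg

(a) Hardness to add: (137 − 77) = 60 mg/L as CaCO₃ × 363,000 L = 21,780 g as CaCO₃.
(a) Moles of Ca²⁺ (1 mol Ca²⁺ ≡ 1 mol CaCO₃): 21,780 / 100.1 g/mol = 217.6 mol.
(a) Mass of CaCl₂·2H₂O: 217.6 × 147 = 31,980 g.

(b) Alkalinity to add: (132 − 69) = 63 mg/L as CaCO₃ × 254,000 L = 16,000 g as CaCO₃.
(b) Equivalents: 16,000 g ÷ 50 g/eq = 320 eq.
(b) Each mole of Na₂CO₃ supplies 2 eq, so 320 / 2 = 160 mol.
(b) Mass: 160 mol × 106 g/mol = 16,960 g.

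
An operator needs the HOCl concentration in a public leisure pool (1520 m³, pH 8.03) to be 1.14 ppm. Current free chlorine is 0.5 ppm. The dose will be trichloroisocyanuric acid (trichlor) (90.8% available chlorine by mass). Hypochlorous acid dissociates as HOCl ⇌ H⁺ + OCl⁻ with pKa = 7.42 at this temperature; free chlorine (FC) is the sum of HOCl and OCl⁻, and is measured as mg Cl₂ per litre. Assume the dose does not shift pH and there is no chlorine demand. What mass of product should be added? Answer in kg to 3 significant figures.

Volume: 1520 m³ = 1,520,000 L.
[OCl⁻]/[HOCl] = 10^(pH − pKa) = 10^(8.03 − 7.42) = 4.074; fraction as HOCl = 1/(1 + 4.074) = 0.1971.
Free chlorine required for 1.14 ppm HOCl: 1.14 / 0.1971 = 5.784 ppm.
FC to add: 5.784 − 0.5 = 5.284 mg/L as Cl₂.
Cl₂ equivalent: 5.284 mg/L × 1,520,000 L = 8032 g.
Product at 90.8% available Cl: 8032 / 0.908 = 8846 g.

8.85 kg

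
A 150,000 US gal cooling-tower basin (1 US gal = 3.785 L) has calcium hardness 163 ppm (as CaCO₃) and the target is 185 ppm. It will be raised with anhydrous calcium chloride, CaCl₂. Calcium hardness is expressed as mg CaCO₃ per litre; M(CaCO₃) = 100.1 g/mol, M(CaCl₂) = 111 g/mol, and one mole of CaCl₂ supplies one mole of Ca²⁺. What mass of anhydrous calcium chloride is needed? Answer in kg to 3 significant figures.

13.9 kg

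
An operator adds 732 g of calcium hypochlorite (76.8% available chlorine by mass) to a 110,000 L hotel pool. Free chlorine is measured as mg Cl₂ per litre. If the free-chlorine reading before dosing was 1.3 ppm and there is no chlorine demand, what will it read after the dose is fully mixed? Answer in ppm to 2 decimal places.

6.41 ppm

Available chlorine delivered: 732 g × 0.768 = 562.2 g as Cl₂.
Concentration rise: 562.2 g / 110,000 L = 5.111 mg/L = 5.11 ppm.
Final FC: 1.3 + 5.11 = 6.41 ppm.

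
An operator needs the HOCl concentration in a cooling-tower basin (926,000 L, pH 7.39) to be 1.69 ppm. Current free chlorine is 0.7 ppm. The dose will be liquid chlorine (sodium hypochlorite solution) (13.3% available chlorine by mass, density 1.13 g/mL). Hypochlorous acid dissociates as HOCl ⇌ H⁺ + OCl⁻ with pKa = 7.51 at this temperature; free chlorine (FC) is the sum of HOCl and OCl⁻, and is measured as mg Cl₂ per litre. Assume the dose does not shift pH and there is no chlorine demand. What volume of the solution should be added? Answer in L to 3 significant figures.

14.0 L

[OCl⁻]/[HOCl] = 10^(pH − pKa) = 10^(7.39 − 7.51) = 0.7586; fraction as HOCl = 1/(1 + 0.7586) = 0.5686.
Free chlorine required for 1.69 ppm HOCl: 1.69 / 0.5686 = 2.972 ppm.
FC to add: 2.972 − 0.7 = 2.272 mg/L as Cl₂.
Cl₂ equivalent: 2.272 mg/L × 926,000 L = 2104 g.
Product at 13.3% available Cl: 2104 / 0.133 = 15,820 g.
Volume: 15,820 g ÷ 1.13 g/mL = 14,000 mL.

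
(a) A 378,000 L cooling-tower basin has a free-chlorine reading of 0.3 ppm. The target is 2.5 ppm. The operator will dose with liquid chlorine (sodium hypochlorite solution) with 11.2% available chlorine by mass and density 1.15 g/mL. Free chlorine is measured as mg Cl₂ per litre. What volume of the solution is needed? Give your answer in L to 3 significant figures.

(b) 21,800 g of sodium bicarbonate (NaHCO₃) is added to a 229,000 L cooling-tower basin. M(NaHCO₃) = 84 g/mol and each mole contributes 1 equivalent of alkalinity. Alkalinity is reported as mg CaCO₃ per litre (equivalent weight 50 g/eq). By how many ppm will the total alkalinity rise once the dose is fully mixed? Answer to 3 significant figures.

(a) Chlorine deficit: 2.5 − 0.3 = 2.2 ppm = 2.2 mg/L as Cl₂.
(a) Cl₂ equivalent needed: 2.2 mg/L × 378,000 L = 831,600 mg = 831.6 g.
(a) Product at 11.2% available chlorine: 831.6 / 0.112 = 7425 g.
(a) Volume at density 1.15 g/mL: 7425 g ÷ 1.15 g/mL = 6457 mL.

(b) Moles of NaHCO₃: 21,800 g ÷ 84 g/mol = 259.5 mol → 259.5 eq of alkalinity.
(b) As CaCO₃: 259.5 eq × 50 g/eq = 12,980 g.
(b) Rise: 12,980 g / 229,000 L × 1000 = 56.66 mg/L.

(a) 6.46 L; (b) 56.7 ppm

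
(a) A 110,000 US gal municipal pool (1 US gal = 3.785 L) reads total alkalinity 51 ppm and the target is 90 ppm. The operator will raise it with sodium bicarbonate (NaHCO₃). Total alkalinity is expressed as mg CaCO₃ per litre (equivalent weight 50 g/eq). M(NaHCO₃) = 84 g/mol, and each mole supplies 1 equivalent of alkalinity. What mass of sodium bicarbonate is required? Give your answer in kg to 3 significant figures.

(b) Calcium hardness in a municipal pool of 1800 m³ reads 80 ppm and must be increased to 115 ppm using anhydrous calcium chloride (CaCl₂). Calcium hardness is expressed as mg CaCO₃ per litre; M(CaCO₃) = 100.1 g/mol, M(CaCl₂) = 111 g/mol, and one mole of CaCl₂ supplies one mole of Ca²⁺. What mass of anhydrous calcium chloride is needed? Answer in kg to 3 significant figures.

(a) 27.3 kg; (b) 69.9 kg

(a) Volume: 110,000 US gal × 3.785 L/gal = 416,350 L.
(a) Alkalinity to add: (90 − 51) = 39 mg/L as CaCO₃ × 416,350 L = 16,240 g as CaCO₃.
(a) Equivalents: 16,240 g ÷ 50 g/eq = 324.8 eq.
(a) NaHCO₃ supplies 1 eq per mole → 324.8 mol.
(a) Mass: 324.8 mol × 84 g/mol = 27,280 g.

(b) Volume: 1800 m³ = 1,800,000 L.
(b) Hardness to add: (115 − 80) = 35 mg/L as CaCO₃ × 1,800,000 L = 63,000 g as CaCO₃.
(b) Moles of Ca²⁺ (1 mol Ca²⁺ ≡ 1 mol CaCO₃): 63,000 / 100.1 g/mol = 629.4 mol.
(b) Mass of CaCl₂: 629.4 × 111 = 69,860 g.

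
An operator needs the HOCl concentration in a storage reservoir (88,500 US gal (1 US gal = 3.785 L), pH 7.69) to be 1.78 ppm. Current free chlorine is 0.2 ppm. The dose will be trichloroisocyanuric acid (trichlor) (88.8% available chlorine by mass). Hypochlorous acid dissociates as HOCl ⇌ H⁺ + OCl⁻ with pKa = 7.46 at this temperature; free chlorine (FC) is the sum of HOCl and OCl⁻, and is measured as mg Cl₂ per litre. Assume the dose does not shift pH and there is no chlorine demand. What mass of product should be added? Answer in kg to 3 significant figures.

1.74 kg

Volume: 88,500 US gal × 3.785 L/gal = 334,972 L.
[OCl⁻]/[HOCl] = 10^(pH − pKa) = 10^(7.69 − 7.46) = 1.698; fraction as HOCl = 1/(1 + 1.698) = 0.3706.
Free chlorine required for 1.78 ppm HOCl: 1.78 / 0.3706 = 4.803 ppm.
FC to add: 4.803 − 0.2 = 4.603 mg/L as Cl₂.
Cl₂ equivalent: 4.603 mg/L × 334,972 L = 1542 g.
Product at 88.8% available Cl: 1542 / 0.888 = 1736 g.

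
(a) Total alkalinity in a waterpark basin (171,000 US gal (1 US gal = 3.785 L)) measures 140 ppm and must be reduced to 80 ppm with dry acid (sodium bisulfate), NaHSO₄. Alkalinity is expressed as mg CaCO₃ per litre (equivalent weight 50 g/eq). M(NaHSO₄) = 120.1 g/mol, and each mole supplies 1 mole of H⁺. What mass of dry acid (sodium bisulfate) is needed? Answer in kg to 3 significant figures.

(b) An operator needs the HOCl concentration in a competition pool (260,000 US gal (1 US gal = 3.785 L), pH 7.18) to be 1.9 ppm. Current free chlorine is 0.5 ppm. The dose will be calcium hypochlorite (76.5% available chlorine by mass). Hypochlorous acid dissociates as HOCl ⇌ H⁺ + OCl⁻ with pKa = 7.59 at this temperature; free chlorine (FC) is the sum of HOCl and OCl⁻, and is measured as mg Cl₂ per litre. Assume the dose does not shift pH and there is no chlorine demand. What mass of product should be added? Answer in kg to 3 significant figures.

(a) 93.3 kg; (b) 2.75 kg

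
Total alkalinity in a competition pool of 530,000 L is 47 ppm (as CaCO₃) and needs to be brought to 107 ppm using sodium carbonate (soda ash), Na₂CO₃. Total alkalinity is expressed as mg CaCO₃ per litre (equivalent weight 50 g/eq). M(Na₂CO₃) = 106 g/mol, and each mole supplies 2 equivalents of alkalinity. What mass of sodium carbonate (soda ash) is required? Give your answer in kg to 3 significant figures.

33.7 kg

Alkalinity to add: (107 − 47) = 60 mg/L as CaCO₃ × 530,000 L = 31,800 g as CaCO₃.
Equivalents: 31,800 g ÷ 50 g/eq = 636 eq.
Each mole of Na₂CO₃ supplies 2 eq, so 636 / 2 = 318 mol.
Mass: 318 mol × 106 g/mol = 33,710 g.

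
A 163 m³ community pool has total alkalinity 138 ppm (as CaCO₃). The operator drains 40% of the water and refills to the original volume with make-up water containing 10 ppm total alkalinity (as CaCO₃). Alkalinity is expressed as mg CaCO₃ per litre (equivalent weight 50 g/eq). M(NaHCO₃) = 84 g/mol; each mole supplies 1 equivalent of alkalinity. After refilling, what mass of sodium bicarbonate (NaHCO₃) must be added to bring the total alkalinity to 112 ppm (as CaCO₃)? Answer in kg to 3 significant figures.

6.90 kg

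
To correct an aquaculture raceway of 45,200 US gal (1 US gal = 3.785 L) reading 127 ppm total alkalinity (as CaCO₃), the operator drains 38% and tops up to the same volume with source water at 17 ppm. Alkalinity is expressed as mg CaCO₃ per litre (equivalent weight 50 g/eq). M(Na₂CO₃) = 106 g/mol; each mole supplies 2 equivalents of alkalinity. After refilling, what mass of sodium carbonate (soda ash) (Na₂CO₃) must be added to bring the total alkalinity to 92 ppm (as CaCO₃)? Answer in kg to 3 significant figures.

1.23 kg

Volume: 45,200 US gal × 3.785 L/gal = 171,082 L.
After draining 38% and refilling: 127 × 0.62 + 17 × 0.38 = 85.2 ppm.
Deficit to target: 92 − 85.2 = 6.8 mg/L.
As CaCO₃: 6.8 mg/L × 171,082 L = 1163 g; ÷ 50 g/eq ÷ 2 = 11.63 mol Na₂CO₃.
Mass: 11.63 × 106 = 1233 g.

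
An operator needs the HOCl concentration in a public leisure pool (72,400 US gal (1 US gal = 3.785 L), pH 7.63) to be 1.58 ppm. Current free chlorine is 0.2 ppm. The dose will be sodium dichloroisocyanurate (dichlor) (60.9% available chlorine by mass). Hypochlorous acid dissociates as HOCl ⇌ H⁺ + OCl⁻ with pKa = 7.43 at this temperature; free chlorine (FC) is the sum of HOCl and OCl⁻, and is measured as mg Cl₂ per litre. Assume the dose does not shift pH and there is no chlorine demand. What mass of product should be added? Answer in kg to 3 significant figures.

Volume: 72,400 US gal × 3.785 L/gal = 274,034 L.
[OCl⁻]/[HOCl] = 10^(pH − pKa) = 10^(7.63 − 7.43) = 1.585; fraction as HOCl = 1/(1 + 1.585) = 0.3869.
Free chlorine required for 1.58 ppm HOCl: 1.58 / 0.3869 = 4.084 ppm.
FC to add: 4.084 − 0.2 = 3.884 mg/L as Cl₂.
Cl₂ equivalent: 3.884 mg/L × 274,034 L = 1064 g.
Product at 60.9% available Cl: 1064 / 0.609 = 1748 g.

1.75 kg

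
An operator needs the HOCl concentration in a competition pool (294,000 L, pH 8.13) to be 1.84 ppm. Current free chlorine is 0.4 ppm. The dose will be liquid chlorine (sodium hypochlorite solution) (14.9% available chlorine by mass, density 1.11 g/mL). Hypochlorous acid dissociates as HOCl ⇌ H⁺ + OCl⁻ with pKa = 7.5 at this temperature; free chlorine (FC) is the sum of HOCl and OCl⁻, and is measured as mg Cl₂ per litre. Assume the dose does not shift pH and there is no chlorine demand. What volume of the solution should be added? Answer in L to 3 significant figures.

16.5 L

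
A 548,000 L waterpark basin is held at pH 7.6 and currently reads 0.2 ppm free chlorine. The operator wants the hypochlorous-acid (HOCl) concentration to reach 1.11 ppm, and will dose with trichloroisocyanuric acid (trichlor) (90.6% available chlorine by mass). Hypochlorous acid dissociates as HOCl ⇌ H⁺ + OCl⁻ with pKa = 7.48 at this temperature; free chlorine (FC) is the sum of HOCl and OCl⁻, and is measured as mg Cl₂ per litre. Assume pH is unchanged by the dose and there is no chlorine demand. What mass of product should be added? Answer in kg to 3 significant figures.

1.44 kg

[OCl⁻]/[HOCl] = 10^(pH − pKa) = 10^(7.6 − 7.48) = 1.318; fraction as HOCl = 1/(1 + 1.318) = 0.4314.
Free chlorine required for 1.11 ppm HOCl: 1.11 / 0.4314 = 2.573 ppm.
FC to add: 2.573 − 0.2 = 2.373 mg/L as Cl₂.
Cl₂ equivalent: 2.373 mg/L × 548,000 L = 1301 g.
Product at 90.6% available Cl: 1301 / 0.906 = 1435 g.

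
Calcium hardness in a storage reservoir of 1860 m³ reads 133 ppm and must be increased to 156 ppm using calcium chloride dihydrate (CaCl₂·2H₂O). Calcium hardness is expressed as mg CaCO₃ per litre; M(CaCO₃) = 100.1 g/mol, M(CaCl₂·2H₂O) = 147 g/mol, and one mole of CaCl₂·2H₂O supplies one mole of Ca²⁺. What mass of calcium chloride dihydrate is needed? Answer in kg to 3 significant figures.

Volume: 1860 m³ = 1,860,000 L.
Hardness to add: (156 − 133) = 23 mg/L as CaCO₃ × 1,860,000 L = 42,780 g as CaCO₃.
Moles of Ca²⁺ (1 mol Ca²⁺ ≡ 1 mol CaCO₃): 42,780 / 100.1 g/mol = 427.4 mol.
Mass of CaCl₂·2H₂O: 427.4 × 147 = 62,820 g.

62.8 kg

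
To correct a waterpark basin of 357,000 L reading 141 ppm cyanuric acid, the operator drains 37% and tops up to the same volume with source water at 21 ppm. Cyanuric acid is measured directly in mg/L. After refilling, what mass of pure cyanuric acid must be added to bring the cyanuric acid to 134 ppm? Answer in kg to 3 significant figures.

13.4 kg

After draining 37% and refilling: 141 × 0.63 + 21 × 0.37 = 96.6 ppm.
Deficit to target: 134 − 96.6 = 37.4 mg/L.
Mass: 37.4 mg/L × 357,000 L = 13,350 g cyanuric acid.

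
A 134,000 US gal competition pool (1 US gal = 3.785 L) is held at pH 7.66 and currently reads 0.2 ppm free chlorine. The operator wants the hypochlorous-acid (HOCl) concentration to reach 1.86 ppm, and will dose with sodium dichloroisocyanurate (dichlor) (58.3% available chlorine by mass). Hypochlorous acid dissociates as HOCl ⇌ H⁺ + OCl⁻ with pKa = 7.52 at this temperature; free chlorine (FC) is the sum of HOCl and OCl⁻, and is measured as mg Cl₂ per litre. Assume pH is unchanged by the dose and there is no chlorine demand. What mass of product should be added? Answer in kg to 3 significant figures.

Volume: 134,000 US gal × 3.785 L/gal = 507,190 L.
[OCl⁻]/[HOCl] = 10^(pH − pKa) = 10^(7.66 − 7.52) = 1.38; fraction as HOCl = 1/(1 + 1.38) = 0.4201.
Free chlorine required for 1.86 ppm HOCl: 1.86 / 0.4201 = 4.428 ppm.
FC to add: 4.428 − 0.2 = 4.228 mg/L as Cl₂.
Cl₂ equivalent: 4.228 mg/L × 507,190 L = 2144 g.
Product at 58.3% available Cl: 2144 / 0.583 = 3678 g.

3.68 kg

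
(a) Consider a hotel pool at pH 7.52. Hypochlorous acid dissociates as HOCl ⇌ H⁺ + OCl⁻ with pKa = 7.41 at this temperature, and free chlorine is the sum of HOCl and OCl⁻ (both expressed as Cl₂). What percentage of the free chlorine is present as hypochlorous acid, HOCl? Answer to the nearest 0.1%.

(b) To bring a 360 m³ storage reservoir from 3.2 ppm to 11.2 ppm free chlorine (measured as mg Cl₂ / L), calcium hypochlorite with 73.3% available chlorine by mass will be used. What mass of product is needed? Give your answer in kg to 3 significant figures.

(a) 43.7%; (b) 3.93 kg

(a) [OCl⁻]/[HOCl] = 10^(pH − pKa) = 10^(7.52 − 7.41) = 10^0.11 = 1.288.
(a) Fraction as HOCl = 1 / (1 + 1.288) = 0.437.

(b) Volume: 360 m³ = 360,000 L.
(b) Chlorine deficit: 11.2 − 3.2 = 8 ppm = 8 mg/L as Cl₂.
(b) Cl₂ equivalent needed: 8 mg/L × 360,000 L = 2,880,000 mg = 2880 g.
(b) Product at 73.3% available chlorine: 2880 / 0.733 = 3929 g.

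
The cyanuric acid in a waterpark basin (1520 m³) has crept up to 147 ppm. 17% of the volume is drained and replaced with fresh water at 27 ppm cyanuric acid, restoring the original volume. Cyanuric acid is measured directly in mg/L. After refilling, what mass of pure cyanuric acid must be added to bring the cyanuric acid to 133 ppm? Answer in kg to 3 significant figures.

Volume: 1520 m³ = 1,520,000 L.
After draining 17% and refilling: 147 × 0.83 + 27 × 0.17 = 126.6 ppm.
Deficit to target: 133 − 126.6 = 6.4 mg/L.
Mass: 6.4 mg/L × 1,520,000 L = 9728 g cyanuric acid.

9.73 kg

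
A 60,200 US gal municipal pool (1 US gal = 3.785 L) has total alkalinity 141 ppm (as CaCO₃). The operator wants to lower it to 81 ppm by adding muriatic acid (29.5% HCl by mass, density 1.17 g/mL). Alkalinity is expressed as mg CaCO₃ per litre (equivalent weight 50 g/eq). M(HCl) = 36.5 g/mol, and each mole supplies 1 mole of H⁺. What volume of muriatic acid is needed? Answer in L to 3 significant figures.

28.9 L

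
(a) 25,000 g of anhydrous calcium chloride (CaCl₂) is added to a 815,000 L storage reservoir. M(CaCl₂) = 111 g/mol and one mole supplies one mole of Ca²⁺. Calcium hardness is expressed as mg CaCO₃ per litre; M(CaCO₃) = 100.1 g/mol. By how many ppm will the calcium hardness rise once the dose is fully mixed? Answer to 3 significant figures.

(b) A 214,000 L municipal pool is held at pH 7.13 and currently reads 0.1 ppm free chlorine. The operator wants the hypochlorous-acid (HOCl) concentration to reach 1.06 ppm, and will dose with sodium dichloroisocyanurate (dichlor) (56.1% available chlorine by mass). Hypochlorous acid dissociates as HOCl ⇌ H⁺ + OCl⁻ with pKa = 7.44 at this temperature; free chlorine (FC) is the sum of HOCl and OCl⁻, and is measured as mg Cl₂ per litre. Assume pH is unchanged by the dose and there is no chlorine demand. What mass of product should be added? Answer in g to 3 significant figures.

(a) 27.7 ppm; (b) 564 g

(a) Moles of Ca²⁺: 25,000 g ÷ 111 g/mol = 225.2 mol.
(a) As CaCO₃: 225.2 mol × 100.1 g/mol = 22,550 g.
(a) Rise: 22,550 g / 815,000 L × 1000 = 27.66 mg/L.

(b) [OCl⁻]/[HOCl] = 10^(pH − pKa) = 10^(7.13 − 7.44) = 0.4898; fraction as HOCl = 1/(1 + 0.4898) = 0.6712.
(b) Free chlorine required for 1.06 ppm HOCl: 1.06 / 0.6712 = 1.579 ppm.
(b) FC to add: 1.579 − 0.1 = 1.479 mg/L as Cl₂.
(b) Cl₂ equivalent: 1.479 mg/L × 214,000 L = 316.5 g.
(b) Product at 56.1% available Cl: 316.5 / 0.561 = 564.2 g.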